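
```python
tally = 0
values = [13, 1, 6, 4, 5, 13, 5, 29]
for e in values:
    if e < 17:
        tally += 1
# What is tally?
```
Trace:
  tally=0
  tally=1, e=13
  tally=2, e=1
  tally=3, e=6
  tally=4, e=4
  tally=5, e=5
  tally=6, e=13
  tally=7, e=5
  tally=7, e=29

Final answer: 7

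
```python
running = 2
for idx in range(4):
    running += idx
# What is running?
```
Trace:
  running=2
  running=2, idx=0
  running=3, idx=1
  running=5, idx=2
  running=8, idx=3

Final answer: 8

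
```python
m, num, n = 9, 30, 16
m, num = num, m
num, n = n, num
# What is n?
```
Trace:
  m=9, num=30, n=16
  m=30, num=9, n=16
  m=30, num=16, n=9

Final answer: 9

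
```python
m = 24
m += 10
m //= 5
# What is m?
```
Trace:
  m=24
  m=34
  m=6

Final answer: 6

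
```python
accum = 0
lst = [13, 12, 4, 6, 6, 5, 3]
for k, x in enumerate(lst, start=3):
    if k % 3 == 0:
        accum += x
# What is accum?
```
Trace:
  accum=0
  accum=13, k=3, x=13
  accum=13, k=4, x=12
  accum=13, k=5, x=4
  accum=19, k=6, x=6
  accum=19, k=7, x=6
  accum=19, k=8, x=5
  accum=22, k=9, x=3

Final answer: 22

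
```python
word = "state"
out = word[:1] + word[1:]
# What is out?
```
Trace:
  word='state'
  word='state', out='state'

Final answer: 'state'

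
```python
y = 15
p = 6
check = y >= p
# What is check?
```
Trace:
  y=15
  y=15, p=6
  y=15, p=6, check=True

Final answer: True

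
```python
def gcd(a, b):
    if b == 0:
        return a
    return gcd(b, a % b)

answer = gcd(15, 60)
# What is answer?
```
Call trace:
gcd(a=15, b=60)
  gcd(a=60, b=15)
    gcd(a=15, b=0)
    -> return 15
  -> return 15
-> return 15

Final answer: 15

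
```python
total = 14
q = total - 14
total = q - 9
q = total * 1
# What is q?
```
Trace:
  total=14
  total=14, q=0
  total=-9, q=0
  total=-9, q=-9

Final answer: -9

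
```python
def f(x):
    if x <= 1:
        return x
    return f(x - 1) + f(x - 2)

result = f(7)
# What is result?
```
Call trace (a repeated sub-call is expanded the first time; later identical calls just restate its return value):
f(x=7)
  f(x=6)
    f(x=5)
      f(x=4)
        f(x=3)
          f(x=2)
            f(x=1)
            -> return 1
            f(x=0)
            -> return 0
          -> return 1
          f(x=1)
          -> return 1
        -> return 2
        f(x=2) -> return 1  (same call as traced above)
      -> return 3
      f(x=3) -> return 2  (same call as traced above)
    -> return 5
    f(x=4) -> return 3  (same call as traced above)
  -> return 8
  f(x=5) -> return 5  (same call as traced above)
-> return 13

Final answer: 13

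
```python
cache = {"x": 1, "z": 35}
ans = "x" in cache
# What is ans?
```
Trace:
  cache={'x': 1, 'z': 35}
  cache={'x': 1, 'z': 35}, ans=True

Final answer: True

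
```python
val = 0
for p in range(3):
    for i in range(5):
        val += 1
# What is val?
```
Trace:
  val=0
  val=1, p=0, i=0
  val=2, p=0, i=1
  val=3, p=0, i=2
  val=4, p=0, i=3
  val=5, p=0, i=4
  val=6, p=1, i=0
  val=7, p=1, i=1
  val=8, p=1, i=2
  val=9, p=1, i=3
  val=10, p=1, i=4
  val=11, p=2, i=0
  val=12, p=2, i=1
  val=13, p=2, i=2
  val=14, p=2, i=3
  val=15, p=2, i=4

Final answer: 15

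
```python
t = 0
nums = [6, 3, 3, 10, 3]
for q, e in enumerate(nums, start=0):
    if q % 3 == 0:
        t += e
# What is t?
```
Trace:
  t=0
  t=6, q=0, e=6
  t=6, q=1, e=3
  t=6, q=2, e=3
  t=16, q=3, e=10
  t=16, q=4, e=3

Final answer: 16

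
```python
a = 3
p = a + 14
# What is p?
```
Trace:
  a=3
  a=3, p=17

Final answer: 17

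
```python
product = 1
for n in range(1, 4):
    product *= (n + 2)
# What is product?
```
Trace:
  product=1
  product=3, n=1
  product=12, n=2
  product=60, n=3

Final answer: 60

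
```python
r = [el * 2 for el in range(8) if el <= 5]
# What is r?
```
Trace:
  el=0
  el=1
  el=2
  el=3
  el=4
  el=5
  el=6
  el=7
  r=[0, 2, 4, 6, 8, 10]

Final answer: [0, 2, 4, 6, 8, 10]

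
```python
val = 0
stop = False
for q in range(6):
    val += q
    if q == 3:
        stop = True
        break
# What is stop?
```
Trace:
  val=0
  val=0, stop=False
  val=0, stop=False, q=0
  val=1, stop=False, q=1
  val=3, stop=False, q=2
  val=6, stop=True, q=3

Final answer: True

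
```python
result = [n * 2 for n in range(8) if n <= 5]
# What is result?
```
Trace:
  n=0
  n=1
  n=2
  n=3
  n=4
  n=5
  n=6
  n=7
  result=[0, 2, 4, 6, 8, 10]

Final answer: [0, 2, 4, 6, 8, 10]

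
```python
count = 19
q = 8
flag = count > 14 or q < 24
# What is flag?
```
Trace:
  count=19
  count=19, q=8
  count=19, q=8, flag=True

Final answer: True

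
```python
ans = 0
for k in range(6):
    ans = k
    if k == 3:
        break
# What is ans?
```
Trace:
  ans=0
  ans=0, k=0
  ans=1, k=1
  ans=2, k=2
  ans=3, k=3

Final answer: 3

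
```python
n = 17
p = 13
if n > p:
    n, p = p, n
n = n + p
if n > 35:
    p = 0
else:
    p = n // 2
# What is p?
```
Trace:
  n=17
  n=17, p=13
  n=13, p=17
  n=30, p=17
  n=30, p=15

Final answer: 15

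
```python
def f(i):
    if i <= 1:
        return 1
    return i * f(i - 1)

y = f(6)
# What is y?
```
Call trace:
f(i=6)
  f(i=5)
    f(i=4)
      f(i=3)
        f(i=2)
          f(i=1)
          -> return 1
        -> return 2
      -> return 6
    -> return 24
  -> return 120
-> return 720

Final answer: 720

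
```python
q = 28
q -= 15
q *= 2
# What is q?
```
Trace:
  q=28
  q=13
  q=26

Final answer: 26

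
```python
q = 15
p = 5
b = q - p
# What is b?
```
Trace:
  q=15
  q=15, p=5
  q=15, p=5, b=10

Final answer: 10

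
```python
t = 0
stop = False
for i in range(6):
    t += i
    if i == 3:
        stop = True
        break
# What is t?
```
Trace:
  t=0
  t=0, stop=False
  t=0, stop=False, i=0
  t=1, stop=False, i=1
  t=3, stop=False, i=2
  t=6, stop=True, i=3

Final answer: 6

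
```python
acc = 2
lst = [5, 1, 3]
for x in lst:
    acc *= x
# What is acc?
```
Trace:
  acc=2
  acc=10, x=5
  acc=10, x=1
  acc=30, x=3

Final answer: 30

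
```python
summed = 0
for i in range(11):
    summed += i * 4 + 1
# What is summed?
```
Trace:
  summed=0
  summed=1, i=0
  summed=6, i=1
  summed=15, i=2
  summed=28, i=3
  summed=45, i=4
  summed=66, i=5
  summed=91, i=6
  summed=120, i=7
  summed=153, i=8
  summed=190, i=9
  summed=231, i=10

Final answer: 231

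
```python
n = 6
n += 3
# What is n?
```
Trace:
  n=6
  n=9

Final answer: 9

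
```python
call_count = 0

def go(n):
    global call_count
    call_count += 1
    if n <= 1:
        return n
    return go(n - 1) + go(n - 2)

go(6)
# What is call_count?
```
Call trace (a repeated sub-call is expanded the first time; later identical calls just restate its return value):
go(n=6)
  go(n=5)
    go(n=4)
      go(n=3)
        go(n=2)
          go(n=1)
          -> return 1
          go(n=0)
          -> return 0
        -> return 1
        go(n=1)
        -> return 1
      -> return 2
      go(n=2) -> return 1  (same call as traced above)
    -> return 3
    go(n=3) -> return 2  (same call as traced above)
  -> return 5
  go(n=4) -> return 3  (same call as traced above)
-> return 8

call_count is incremented once per call, so count the calls in each subtree. Let C(n) = number of calls made by go(n).
C(0) = C(1) = 1 (base case, no recursion); C(n) = 1 + C(n - 1) + C(n - 2) otherwise.
C(2) = 1 + C(1) + C(0) = 1 + 1 + 1 = 3
C(3) = 1 + C(2) + C(1) = 1 + 3 + 1 = 5
C(4) = 1 + C(3) + C(2) = 1 + 5 + 3 = 9
C(5) = 1 + C(4) + C(3) = 1 + 9 + 5 = 15
C(6) = 1 + C(5) + C(4) = 1 + 15 + 9 = 25
call_count = C(6) = 25

Final answer: 25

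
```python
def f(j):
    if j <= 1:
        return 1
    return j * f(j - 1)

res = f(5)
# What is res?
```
Call trace:
f(j=5)
  f(j=4)
    f(j=3)
      f(j=2)
        f(j=1)
        -> return 1
      -> return 2
    -> return 6
  -> return 24
-> return 120

Final answer: 120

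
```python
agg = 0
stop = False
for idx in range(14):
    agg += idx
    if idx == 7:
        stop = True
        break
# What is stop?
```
Trace:
  agg=0
  agg=0, stop=False
  agg=0, stop=False, idx=0
  agg=1, stop=False, idx=1
  agg=3, stop=False, idx=2
  agg=6, stop=False, idx=3
  agg=10, stop=False, idx=4
  agg=15, stop=False, idx=5
  agg=21, stop=False, idx=6
  agg=28, stop=True, idx=7

Final answer: True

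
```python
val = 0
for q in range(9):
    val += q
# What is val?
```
Trace:
  val=0
  val=0, q=0
  val=1, q=1
  val=3, q=2
  val=6, q=3
  val=10, q=4
  val=15, q=5
  val=21, q=6
  val=28, q=7
  val=36, q=8

Final answer: 36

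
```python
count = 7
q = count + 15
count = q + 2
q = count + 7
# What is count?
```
Trace:
  count=7
  count=7, q=22
  count=24, q=22
  count=24, q=31

Final answer: 24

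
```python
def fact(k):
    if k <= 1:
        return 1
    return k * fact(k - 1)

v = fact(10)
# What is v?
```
Call trace:
fact(k=10)
  fact(k=9)
    fact(k=8)
      fact(k=7)
        fact(k=6)
          fact(k=5)
            fact(k=4)
              fact(k=3)
                fact(k=2)
                  fact(k=1)
                  -> return 1
                -> return 2
              -> return 6
            -> return 24
          -> return 120
        -> return 720
      -> return 5040
    -> return 40320
  -> return 362880
-> return 3628800

Final answer: 3628800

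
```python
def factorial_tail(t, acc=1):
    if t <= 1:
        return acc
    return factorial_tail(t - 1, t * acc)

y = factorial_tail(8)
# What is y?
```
Call trace:
factorial_tail(t=8, acc=1)
  factorial_tail(t=7, acc=8)
    factorial_tail(t=6, acc=56)
      factorial_tail(t=5, acc=336)
        factorial_tail(t=4, acc=1680)
          factorial_tail(t=3, acc=6720)
            factorial_tail(t=2, acc=20160)
              factorial_tail(t=1, acc=40320)
              -> return 40320
            -> return 40320
          -> return 40320
        -> return 40320
      -> return 40320
    -> return 40320
  -> return 40320
-> return 40320

Final answer: 40320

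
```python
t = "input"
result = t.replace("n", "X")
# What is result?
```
Trace:
  t='input'
  t='input', result='iXput'

Final answer: 'iXput'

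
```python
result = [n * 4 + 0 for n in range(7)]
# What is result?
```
Trace:
  n=0
  n=1
  n=2
  n=3
  n=4
  n=5
  n=6
  result=[0, 4, 8, 12, 16, 20, 24]

Final answer: [0, 4, 8, 12, 16, 20, 24]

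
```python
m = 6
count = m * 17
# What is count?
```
Trace:
  m=6
  m=6, count=102

Final answer: 102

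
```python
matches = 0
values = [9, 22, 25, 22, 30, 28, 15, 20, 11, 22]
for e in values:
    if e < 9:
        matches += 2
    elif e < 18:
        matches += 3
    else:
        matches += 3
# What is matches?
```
Trace:
  matches=0
  matches=3, e=9
  matches=6, e=22
  matches=9, e=25
  matches=12, e=22
  matches=15, e=30
  matches=18, e=28
  matches=21, e=15
  matches=24, e=20
  matches=27, e=11
  matches=30, e=22

Final answer: 30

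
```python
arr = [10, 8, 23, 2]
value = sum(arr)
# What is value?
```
Trace:
  arr=[10, 8, 23, 2]
  arr=[10, 8, 23, 2], value=43

Final answer: 43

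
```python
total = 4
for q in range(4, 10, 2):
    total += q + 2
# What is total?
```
Trace:
  total=4
  total=10, q=4
  total=18, q=6
  total=28, q=8

Final answer: 28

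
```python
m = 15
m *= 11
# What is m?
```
Trace:
  m=15
  m=165

Final answer: 165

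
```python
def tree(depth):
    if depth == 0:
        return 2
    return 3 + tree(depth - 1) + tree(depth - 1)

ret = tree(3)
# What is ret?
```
Call trace (a repeated sub-call is expanded the first time; later identical calls just restate its return value):
tree(depth=3)
  tree(depth=2)
    tree(depth=1)
      tree(depth=0)
      -> return 2
      tree(depth=0)
      -> return 2
    -> return 7
    tree(depth=1) -> return 7  (same call as traced above)
  -> return 17
  tree(depth=2) -> return 17  (same call as traced above)
-> return 37

Final answer: 37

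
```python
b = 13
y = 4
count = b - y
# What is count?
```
Trace:
  b=13
  b=13, y=4
  b=13, y=4, count=9

Final answer: 9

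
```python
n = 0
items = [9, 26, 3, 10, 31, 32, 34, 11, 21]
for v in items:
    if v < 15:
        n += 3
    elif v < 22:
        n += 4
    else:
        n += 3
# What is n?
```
Trace:
  n=0
  n=3, v=9
  n=6, v=26
  n=9, v=3
  n=12, v=10
  n=15, v=31
  n=18, v=32
  n=21, v=34
  n=24, v=11
  n=28, v=21

Final answer: 28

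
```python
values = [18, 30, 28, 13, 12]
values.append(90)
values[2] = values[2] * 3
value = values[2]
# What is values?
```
Trace:
  values=[18, 30, 28, 13, 12]
  values=[18, 30, 28, 13, 12, 90]
  values=[18, 30, 84, 13, 12, 90]
  values=[18, 30, 84, 13, 12, 90], value=84

Final answer: [18, 30, 84, 13, 12, 90]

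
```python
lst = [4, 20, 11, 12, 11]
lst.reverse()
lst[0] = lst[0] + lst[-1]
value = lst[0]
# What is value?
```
Trace:
  lst=[4, 20, 11, 12, 11]
  lst=[11, 12, 11, 20, 4]
  lst=[15, 12, 11, 20, 4]
  lst=[15, 12, 11, 20, 4], value=15

Final answer: 15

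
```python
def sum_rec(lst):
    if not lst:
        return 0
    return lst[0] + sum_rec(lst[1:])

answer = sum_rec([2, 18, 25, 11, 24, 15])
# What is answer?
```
Call trace:
sum_rec(lst=[2, 18, 25, 11, 24, 15])
  sum_rec(lst=[18, 25, 11, 24, 15])
    sum_rec(lst=[25, 11, 24, 15])
      sum_rec(lst=[11, 24, 15])
        sum_rec(lst=[24, 15])
          sum_rec(lst=[15])
            sum_rec(lst=[])
            -> return 0
          -> return 15
        -> return 39
      -> return 50
    -> return 75
  -> return 93
-> return 95

Final answer: 95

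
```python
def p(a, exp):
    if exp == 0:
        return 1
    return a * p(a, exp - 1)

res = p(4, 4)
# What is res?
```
Call trace:
p(a=4, exp=4)
  p(a=4, exp=3)
    p(a=4, exp=2)
      p(a=4, exp=1)
        p(a=4, exp=0)
        -> return 1
      -> return 4
    -> return 16
  -> return 64
-> return 256

Final answer: 256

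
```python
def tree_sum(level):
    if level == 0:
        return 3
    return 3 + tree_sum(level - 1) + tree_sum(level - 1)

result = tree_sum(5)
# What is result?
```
Call trace (a repeated sub-call is expanded the first time; later identical calls just restate its return value):
tree_sum(level=5)
  tree_sum(level=4)
    tree_sum(level=3)
      tree_sum(level=2)
        tree_sum(level=1)
          tree_sum(level=0)
          -> return 3
          tree_sum(level=0)
          -> return 3
        -> return 9
        tree_sum(level=1) -> return 9  (same call as traced above)
      -> return 21
      tree_sum(level=2) -> return 21  (same call as traced above)
    -> return 45
    tree_sum(level=3) -> return 45  (same call as traced above)
  -> return 93
  tree_sum(level=4) -> return 93  (same call as traced above)
-> return 189

Final answer: 189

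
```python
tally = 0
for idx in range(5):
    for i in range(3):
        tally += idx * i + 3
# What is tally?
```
Trace:
  tally=0
  tally=3, idx=0, i=0
  tally=6, idx=0, i=1
  tally=9, idx=0, i=2
  tally=12, idx=1, i=0
  tally=16, idx=1, i=1
  tally=21, idx=1, i=2
  tally=24, idx=2, i=0
  tally=29, idx=2, i=1
  tally=36, idx=2, i=2
  tally=39, idx=3, i=0
  tally=45, idx=3, i=1
  tally=54, idx=3, i=2
  tally=57, idx=4, i=0
  tally=64, idx=4, i=1
  tally=75, idx=4, i=2

Final answer: 75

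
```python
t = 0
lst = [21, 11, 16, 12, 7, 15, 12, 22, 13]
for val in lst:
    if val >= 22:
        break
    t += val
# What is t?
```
Trace:
  t=0
  t=21, val=21
  t=32, val=11
  t=48, val=16
  t=60, val=12
  t=67, val=7
  t=82, val=15
  t=94, val=12
  t=94, val=22

Final answer: 94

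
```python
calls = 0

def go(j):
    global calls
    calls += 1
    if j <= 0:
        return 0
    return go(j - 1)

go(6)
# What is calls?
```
Call trace:
go(j=6)
  go(j=5)
    go(j=4)
      go(j=3)
        go(j=2)
          go(j=1)
            go(j=0)
            -> return 0
          -> return 0
        -> return 0
      -> return 0
    -> return 0
  -> return 0
-> return 0

calls is incremented once per call. go is entered once for each j = 6, 5, 4, 3, 2, 1, 0 (the j <= 0 call returns without recursing), i.e. 6 + 1 calls.
calls = 7

Final answer: 7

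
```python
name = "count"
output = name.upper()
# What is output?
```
Trace:
  name='count'
  name='count', output='COUNT'

Final answer: 'COUNT'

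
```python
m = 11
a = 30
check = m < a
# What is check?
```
Trace:
  m=11
  m=11, a=30
  m=11, a=30, check=True

Final answer: True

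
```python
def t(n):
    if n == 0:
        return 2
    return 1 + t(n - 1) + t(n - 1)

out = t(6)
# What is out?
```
Call trace (a repeated sub-call is expanded the first time; later identical calls just restate its return value):
t(n=6)
  t(n=5)
    t(n=4)
      t(n=3)
        t(n=2)
          t(n=1)
            t(n=0)
            -> return 2
            t(n=0)
            -> return 2
          -> return 5
          t(n=1) -> return 5  (same call as traced above)
        -> return 11
        t(n=2) -> return 11  (same call as traced above)
      -> return 23
      t(n=3) -> return 23  (same call as traced above)
    -> return 47
    t(n=4) -> return 47  (same call as traced above)
  -> return 95
  t(n=5) -> return 95  (same call as traced above)
-> return 191

Final answer: 191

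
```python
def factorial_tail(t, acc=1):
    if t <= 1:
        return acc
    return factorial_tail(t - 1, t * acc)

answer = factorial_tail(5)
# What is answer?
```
Call trace:
factorial_tail(t=5, acc=1)
  factorial_tail(t=4, acc=5)
    factorial_tail(t=3, acc=20)
      factorial_tail(t=2, acc=60)
        factorial_tail(t=1, acc=120)
        -> return 120
      -> return 120
    -> return 120
  -> return 120
-> return 120

Final answer: 120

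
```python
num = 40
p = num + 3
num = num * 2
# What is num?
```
Trace:
  num=40
  num=40, p=43
  num=80, p=43

Final answer: 80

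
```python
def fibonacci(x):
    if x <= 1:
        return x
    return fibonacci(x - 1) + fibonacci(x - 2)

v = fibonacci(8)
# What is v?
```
Call trace (a repeated sub-call is expanded the first time; later identical calls just restate its return value):
fibonacci(x=8)
  fibonacci(x=7)
    fibonacci(x=6)
      fibonacci(x=5)
        fibonacci(x=4)
          fibonacci(x=3)
            fibonacci(x=2)
              fibonacci(x=1)
              -> return 1
              fibonacci(x=0)
              -> return 0
            -> return 1
            fibonacci(x=1)
            -> return 1
          -> return 2
          fibonacci(x=2) -> return 1  (same call as traced above)
        -> return 3
        fibonacci(x=3) -> return 2  (same call as traced above)
      -> return 5
      fibonacci(x=4) -> return 3  (same call as traced above)
    -> return 8
    fibonacci(x=5) -> return 5  (same call as traced above)
  -> return 13
  fibonacci(x=6) -> return 8  (same call as traced above)
-> return 21

Final answer: 21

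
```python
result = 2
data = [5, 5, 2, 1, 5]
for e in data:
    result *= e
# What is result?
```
Trace:
  result=2
  result=10, e=5
  result=50, e=5
  result=100, e=2
  result=100, e=1
  result=500, e=5

Final answer: 500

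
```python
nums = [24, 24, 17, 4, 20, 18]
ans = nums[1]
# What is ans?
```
Trace:
  nums=[24, 24, 17, 4, 20, 18]
  nums=[24, 24, 17, 4, 20, 18], ans=24

Final answer: 24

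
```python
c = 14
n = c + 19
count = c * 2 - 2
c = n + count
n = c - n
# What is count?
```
Trace:
  c=14
  c=14, n=33
  c=14, n=33, count=26
  c=59, n=33, count=26
  c=59, n=26, count=26

Final answer: 26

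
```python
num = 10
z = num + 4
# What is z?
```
Trace:
  num=10
  num=10, z=14

Final answer: 14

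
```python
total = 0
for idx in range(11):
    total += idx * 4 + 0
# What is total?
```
Trace:
  total=0
  total=0, idx=0
  total=4, idx=1
  total=12, idx=2
  total=24, idx=3
  total=40, idx=4
  total=60, idx=5
  total=84, idx=6
  total=112, idx=7
  total=144, idx=8
  total=180, idx=9
  total=220, idx=10

Final answer: 220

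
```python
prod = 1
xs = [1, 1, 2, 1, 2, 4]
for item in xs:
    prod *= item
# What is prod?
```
Trace:
  prod=1
  prod=1, item=1
  prod=1, item=1
  prod=2, item=2
  prod=2, item=1
  prod=4, item=2
  prod=16, item=4

Final answer: 16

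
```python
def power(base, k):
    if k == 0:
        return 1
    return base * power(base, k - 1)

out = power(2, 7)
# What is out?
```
Call trace:
power(base=2, k=7)
  power(base=2, k=6)
    power(base=2, k=5)
      power(base=2, k=4)
        power(base=2, k=3)
          power(base=2, k=2)
            power(base=2, k=1)
              power(base=2, k=0)
              -> return 1
            -> return 2
          -> return 4
        -> return 8
      -> return 16
    -> return 32
  -> return 64
-> return 128

Final answer: 128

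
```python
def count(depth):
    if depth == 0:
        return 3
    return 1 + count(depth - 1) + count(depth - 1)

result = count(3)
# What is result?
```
Call trace (a repeated sub-call is expanded the first time; later identical calls just restate its return value):
count(depth=3)
  count(depth=2)
    count(depth=1)
      count(depth=0)
      -> return 3
      count(depth=0)
      -> return 3
    -> return 7
    count(depth=1) -> return 7  (same call as traced above)
  -> return 15
  count(depth=2) -> return 15  (same call as traced above)
-> return 31

Final answer: 31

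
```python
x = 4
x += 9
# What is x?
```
Trace:
  x=4
  x=13

Final answer: 13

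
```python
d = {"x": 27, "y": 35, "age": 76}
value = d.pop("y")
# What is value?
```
Trace:
  d={'x': 27, 'y': 35, 'age': 76}
  d={'x': 27, 'age': 76}, value=35

Final answer: 35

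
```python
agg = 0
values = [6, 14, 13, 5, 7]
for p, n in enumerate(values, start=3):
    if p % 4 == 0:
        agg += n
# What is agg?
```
Trace:
  agg=0
  agg=0, p=3, n=6
  agg=14, p=4, n=14
  agg=14, p=5, n=13
  agg=14, p=6, n=5
  agg=14, p=7, n=7

Final answer: 14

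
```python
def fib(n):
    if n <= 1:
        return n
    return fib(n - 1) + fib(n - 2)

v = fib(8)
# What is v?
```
Call trace (a repeated sub-call is expanded the first time; later identical calls just restate its return value):
fib(n=8)
  fib(n=7)
    fib(n=6)
      fib(n=5)
        fib(n=4)
          fib(n=3)
            fib(n=2)
              fib(n=1)
              -> return 1
              fib(n=0)
              -> return 0
            -> return 1
            fib(n=1)
            -> return 1
          -> return 2
          fib(n=2) -> return 1  (same call as traced above)
        -> return 3
        fib(n=3) -> return 2  (same call as traced above)
      -> return 5
      fib(n=4) -> return 3  (same call as traced above)
    -> return 8
    fib(n=5) -> return 5  (same call as traced above)
  -> return 13
  fib(n=6) -> return 8  (same call as traced above)
-> return 21

Final answer: 21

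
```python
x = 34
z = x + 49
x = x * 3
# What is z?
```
Trace:
  x=34
  x=34, z=83
  x=102, z=83

Final answer: 83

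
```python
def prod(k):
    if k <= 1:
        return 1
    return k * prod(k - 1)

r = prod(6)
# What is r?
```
Call trace:
prod(k=6)
  prod(k=5)
    prod(k=4)
      prod(k=3)
        prod(k=2)
          prod(k=1)
          -> return 1
        -> return 2
      -> return 6
    -> return 24
  -> return 120
-> return 720

Final answer: 720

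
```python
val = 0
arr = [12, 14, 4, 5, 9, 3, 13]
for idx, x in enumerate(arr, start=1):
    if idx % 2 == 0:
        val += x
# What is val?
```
Trace:
  val=0
  val=0, idx=1, x=12
  val=14, idx=2, x=14
  val=14, idx=3, x=4
  val=19, idx=4, x=5
  val=19, idx=5, x=9
  val=22, idx=6, x=3
  val=22, idx=7, x=13

Final answer: 22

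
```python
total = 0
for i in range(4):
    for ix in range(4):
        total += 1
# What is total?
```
Trace:
  total=0
  total=1, i=0, ix=0
  total=2, i=0, ix=1
  total=3, i=0, ix=2
  total=4, i=0, ix=3
  total=5, i=1, ix=0
  total=6, i=1, ix=1
  total=7, i=1, ix=2
  total=8, i=1, ix=3
  total=9, i=2, ix=0
  total=10, i=2, ix=1
  total=11, i=2, ix=2
  total=12, i=2, ix=3
  total=13, i=3, ix=0
  total=14, i=3, ix=1
  total=15, i=3, ix=2
  total=16, i=3, ix=3

Final answer: 16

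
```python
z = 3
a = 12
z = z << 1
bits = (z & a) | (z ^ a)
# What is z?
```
Trace:
  z=3
  z=3, a=12
  z=6, a=12
  z=6, a=12, bits=14

Final answer: 6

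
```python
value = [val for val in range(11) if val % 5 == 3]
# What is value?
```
Trace:
  val=0
  val=1
  val=2
  val=3
  val=4
  val=5
  val=6
  val=7
  val=8
  val=9
  val=10
  value=[3, 8]

Final answer: [3, 8]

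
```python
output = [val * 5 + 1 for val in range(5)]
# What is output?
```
Trace:
  val=0
  val=1
  val=2
  val=3
  val=4
  output=[1, 6, 11, 16, 21]

Final answer: [1, 6, 11, 16, 21]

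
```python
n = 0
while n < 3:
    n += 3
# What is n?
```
Trace:
  n=0
  n=3

Final answer: 3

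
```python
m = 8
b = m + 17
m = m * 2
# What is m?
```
Trace:
  m=8
  m=8, b=25
  m=16, b=25

Final answer: 16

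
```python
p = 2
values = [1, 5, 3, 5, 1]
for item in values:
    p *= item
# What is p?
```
Trace:
  p=2
  p=2, item=1
  p=10, item=5
  p=30, item=3
  p=150, item=5
  p=150, item=1

Final answer: 150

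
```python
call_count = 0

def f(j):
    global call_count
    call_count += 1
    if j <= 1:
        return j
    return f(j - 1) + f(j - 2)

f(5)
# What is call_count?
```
Call trace (a repeated sub-call is expanded the first time; later identical calls just restate its return value):
f(j=5)
  f(j=4)
    f(j=3)
      f(j=2)
        f(j=1)
        -> return 1
        f(j=0)
        -> return 0
      -> return 1
      f(j=1)
      -> return 1
    -> return 2
    f(j=2) -> return 1  (same call as traced above)
  -> return 3
  f(j=3) -> return 2  (same call as traced above)
-> return 5

call_count is incremented once per call, so count the calls in each subtree. Let C(j) = number of calls made by f(j).
C(0) = C(1) = 1 (base case, no recursion); C(j) = 1 + C(j - 1) + C(j - 2) otherwise.
C(2) = 1 + C(1) + C(0) = 1 + 1 + 1 = 3
C(3) = 1 + C(2) + C(1) = 1 + 3 + 1 = 5
C(4) = 1 + C(3) + C(2) = 1 + 5 + 3 = 9
C(5) = 1 + C(4) + C(3) = 1 + 9 + 5 = 15
call_count = C(5) = 15

Final answer: 15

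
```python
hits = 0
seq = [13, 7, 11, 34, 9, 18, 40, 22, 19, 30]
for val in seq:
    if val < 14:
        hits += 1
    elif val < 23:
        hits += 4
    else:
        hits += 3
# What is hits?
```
Trace:
  hits=0
  hits=1, val=13
  hits=2, val=7
  hits=3, val=11
  hits=6, val=34
  hits=7, val=9
  hits=11, val=18
  hits=14, val=40
  hits=18, val=22
  hits=22, val=19
  hits=25, val=30

Final answer: 25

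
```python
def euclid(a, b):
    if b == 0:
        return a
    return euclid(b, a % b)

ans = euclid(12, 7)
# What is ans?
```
Call trace:
euclid(a=12, b=7)
  euclid(a=7, b=5)
    euclid(a=5, b=2)
      euclid(a=2, b=1)
        euclid(a=1, b=0)
        -> return 1
      -> return 1
    -> return 1
  -> return 1
-> return 1

Final answer: 1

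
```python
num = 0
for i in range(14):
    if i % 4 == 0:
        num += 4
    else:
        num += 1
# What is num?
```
Trace:
  num=0
  num=4, i=0
  num=5, i=1
  num=6, i=2
  num=7, i=3
  num=11, i=4
  num=12, i=5
  num=13, i=6
  num=14, i=7
  num=18, i=8
  num=19, i=9
  num=20, i=10
  num=21, i=11
  num=25, i=12
  num=26, i=13

Final answer: 26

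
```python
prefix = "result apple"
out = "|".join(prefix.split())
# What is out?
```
Trace:
  prefix='result apple'
  prefix='result apple', out='result|apple'

Final answer: 'result|apple'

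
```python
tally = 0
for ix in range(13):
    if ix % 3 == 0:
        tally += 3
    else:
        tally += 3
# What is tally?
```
Trace:
  tally=0
  tally=3, ix=0
  tally=6, ix=1
  tally=9, ix=2
  tally=12, ix=3
  tally=15, ix=4
  tally=18, ix=5
  tally=21, ix=6
  tally=24, ix=7
  tally=27, ix=8
  tally=30, ix=9
  tally=33, ix=10
  tally=36, ix=11
  tally=39, ix=12

Final answer: 39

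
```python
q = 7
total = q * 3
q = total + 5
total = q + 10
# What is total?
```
Trace:
  q=7
  q=7, total=21
  q=26, total=21
  q=26, total=36

Final answer: 36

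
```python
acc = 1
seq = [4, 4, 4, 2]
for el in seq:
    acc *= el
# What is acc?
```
Trace:
  acc=1
  acc=4, el=4
  acc=16, el=4
  acc=64, el=4
  acc=128, el=2

Final answer: 128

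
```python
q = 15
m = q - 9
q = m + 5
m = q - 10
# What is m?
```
Trace:
  q=15
  q=15, m=6
  q=11, m=6
  q=11, m=1

Final answer: 1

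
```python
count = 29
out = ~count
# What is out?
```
Trace:
  count=29
  count=29, out=-30

Final answer: -30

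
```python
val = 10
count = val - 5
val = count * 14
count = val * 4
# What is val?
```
Trace:
  val=10
  val=10, count=5
  val=70, count=5
  val=70, count=280

Final answer: 70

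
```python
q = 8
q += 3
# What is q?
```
Trace:
  q=8
  q=11

Final answer: 11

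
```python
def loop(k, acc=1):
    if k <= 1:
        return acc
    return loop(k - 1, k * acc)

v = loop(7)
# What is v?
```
Call trace:
loop(k=7, acc=1)
  loop(k=6, acc=7)
    loop(k=5, acc=42)
      loop(k=4, acc=210)
        loop(k=3, acc=840)
          loop(k=2, acc=2520)
            loop(k=1, acc=5040)
            -> return 5040
          -> return 5040
        -> return 5040
      -> return 5040
    -> return 5040
  -> return 5040
-> return 5040

Final answer: 5040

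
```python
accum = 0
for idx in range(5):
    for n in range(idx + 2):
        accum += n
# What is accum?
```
Trace:
  accum=0
  accum=0, idx=0, n=0
  accum=1, idx=0, n=1
  accum=1, idx=1, n=0
  accum=2, idx=1, n=1
  accum=4, idx=1, n=2
  accum=4, idx=2, n=0
  accum=5, idx=2, n=1
  accum=7, idx=2, n=2
  accum=10, idx=2, n=3
  accum=10, idx=3, n=0
  accum=11, idx=3, n=1
  accum=13, idx=3, n=2
  accum=16, idx=3, n=3
  accum=20, idx=3, n=4
  accum=20, idx=4, n=0
  accum=21, idx=4, n=1
  accum=23, idx=4, n=2
  accum=26, idx=4, n=3
  accum=30, idx=4, n=4
  accum=35, idx=4, n=5

Final answer: 35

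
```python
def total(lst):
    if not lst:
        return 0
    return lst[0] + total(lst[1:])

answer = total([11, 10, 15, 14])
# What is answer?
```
Call trace:
total(lst=[11, 10, 15, 14])
  total(lst=[10, 15, 14])
    total(lst=[15, 14])
      total(lst=[14])
        total(lst=[])
        -> return 0
      -> return 14
    -> return 29
  -> return 39
-> return 50

Final answer: 50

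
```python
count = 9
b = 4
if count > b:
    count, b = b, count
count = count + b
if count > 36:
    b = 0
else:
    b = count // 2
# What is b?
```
Trace:
  count=9
  count=9, b=4
  count=4, b=9
  count=13, b=9
  count=13, b=6

Final answer: 6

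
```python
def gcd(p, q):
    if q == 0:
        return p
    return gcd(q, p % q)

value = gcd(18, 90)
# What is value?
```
Call trace:
gcd(p=18, q=90)
  gcd(p=90, q=18)
    gcd(p=18, q=0)
    -> return 18
  -> return 18
-> return 18

Final answer: 18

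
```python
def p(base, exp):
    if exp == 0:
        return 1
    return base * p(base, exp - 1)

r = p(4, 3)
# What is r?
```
Call trace:
p(base=4, exp=3)
  p(base=4, exp=2)
    p(base=4, exp=1)
      p(base=4, exp=0)
      -> return 1
    -> return 4
  -> return 16
-> return 64

Final answer: 64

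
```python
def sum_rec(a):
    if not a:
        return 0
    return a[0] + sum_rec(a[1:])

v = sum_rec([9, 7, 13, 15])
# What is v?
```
Call trace:
sum_rec(a=[9, 7, 13, 15])
  sum_rec(a=[7, 13, 15])
    sum_rec(a=[13, 15])
      sum_rec(a=[15])
        sum_rec(a=[])
        -> return 0
      -> return 15
    -> return 28
  -> return 35
-> return 44

Final answer: 44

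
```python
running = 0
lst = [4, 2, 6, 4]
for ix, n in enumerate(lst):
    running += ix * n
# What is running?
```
Trace:
  running=0
  running=0, ix=0, n=4
  running=2, ix=1, n=2
  running=14, ix=2, n=6
  running=26, ix=3, n=4

Final answer: 26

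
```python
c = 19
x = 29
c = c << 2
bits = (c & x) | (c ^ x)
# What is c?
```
Trace:
  c=19
  c=19, x=29
  c=76, x=29
  c=76, x=29, bits=93

Final answer: 76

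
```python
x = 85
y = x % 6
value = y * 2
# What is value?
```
Trace:
  x=85
  x=85, y=1
  x=85, y=1, value=2

Final answer: 2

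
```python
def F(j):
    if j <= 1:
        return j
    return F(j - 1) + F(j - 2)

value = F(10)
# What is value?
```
Call trace (a repeated sub-call is expanded the first time; later identical calls just restate its return value):
F(j=10)
  F(j=9)
    F(j=8)
      F(j=7)
        F(j=6)
          F(j=5)
            F(j=4)
              F(j=3)
                F(j=2)
                  F(j=1)
                  -> return 1
                  F(j=0)
                  -> return 0
                -> return 1
                F(j=1)
                -> return 1
              -> return 2
              F(j=2) -> return 1  (same call as traced above)
            -> return 3
            F(j=3) -> return 2  (same call as traced above)
          -> return 5
          F(j=4) -> return 3  (same call as traced above)
        -> return 8
        F(j=5) -> return 5  (same call as traced above)
      -> return 13
      F(j=6) -> return 8  (same call as traced above)
    -> return 21
    F(j=7) -> return 13  (same call as traced above)
  -> return 34
  F(j=8) -> return 21  (same call as traced above)
-> return 55

Final answer: 55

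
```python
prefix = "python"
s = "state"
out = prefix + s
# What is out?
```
Trace:
  prefix='python'
  prefix='python', s='state'
  prefix='python', s='state', out='pythonstate'

Final answer: 'pythonstate'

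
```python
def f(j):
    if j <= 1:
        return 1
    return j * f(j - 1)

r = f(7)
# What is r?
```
Call trace:
f(j=7)
  f(j=6)
    f(j=5)
      f(j=4)
        f(j=3)
          f(j=2)
            f(j=1)
            -> return 1
          -> return 2
        -> return 6
      -> return 24
    -> return 120
  -> return 720
-> return 5040

Final answer: 5040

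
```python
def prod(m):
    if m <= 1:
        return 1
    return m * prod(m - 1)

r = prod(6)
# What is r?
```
Call trace:
prod(m=6)
  prod(m=5)
    prod(m=4)
      prod(m=3)
        prod(m=2)
          prod(m=1)
          -> return 1
        -> return 2
      -> return 6
    -> return 24
  -> return 120
-> return 720

Final answer: 720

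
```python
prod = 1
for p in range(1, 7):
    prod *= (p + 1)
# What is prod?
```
Trace:
  prod=1
  prod=2, p=1
  prod=6, p=2
  prod=24, p=3
  prod=120, p=4
  prod=720, p=5
  prod=5040, p=6

Final answer: 5040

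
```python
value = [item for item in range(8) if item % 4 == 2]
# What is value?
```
Trace:
  item=0
  item=1
  item=2
  item=3
  item=4
  item=5
  item=6
  item=7
  value=[2, 6]

Final answer: [2, 6]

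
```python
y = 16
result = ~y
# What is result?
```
Trace:
  y=16
  y=16, result=-17

Final answer: -17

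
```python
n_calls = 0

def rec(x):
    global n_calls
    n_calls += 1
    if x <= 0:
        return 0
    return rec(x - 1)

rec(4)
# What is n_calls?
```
Call trace:
rec(x=4)
  rec(x=3)
    rec(x=2)
      rec(x=1)
        rec(x=0)
        -> return 0
      -> return 0
    -> return 0
  -> return 0
-> return 0

n_calls is incremented once per call. rec is entered once for each x = 4, 3, 2, 1, 0 (the x <= 0 call returns without recursing), i.e. 4 + 1 calls.
n_calls = 5

Final answer: 5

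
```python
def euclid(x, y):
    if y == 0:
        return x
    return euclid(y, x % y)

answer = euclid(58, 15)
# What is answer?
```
Call trace:
euclid(x=58, y=15)
  euclid(x=15, y=13)
    euclid(x=13, y=2)
      euclid(x=2, y=1)
        euclid(x=1, y=0)
        -> return 1
      -> return 1
    -> return 1
  -> return 1
-> return 1

Final answer: 1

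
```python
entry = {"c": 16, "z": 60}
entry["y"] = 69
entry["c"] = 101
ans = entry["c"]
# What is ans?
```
Trace:
  entry={'c': 16, 'z': 60}
  entry={'c': 16, 'z': 60, 'y': 69}
  entry={'c': 101, 'z': 60, 'y': 69}
  entry={'c': 101, 'z': 60, 'y': 69}, ans=101

Final answer: 101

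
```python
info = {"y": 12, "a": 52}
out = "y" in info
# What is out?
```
Trace:
  info={'y': 12, 'a': 52}
  info={'y': 12, 'a': 52}, out=True

Final answer: True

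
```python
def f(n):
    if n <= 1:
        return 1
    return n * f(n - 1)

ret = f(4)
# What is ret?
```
Call trace:
f(n=4)
  f(n=3)
    f(n=2)
      f(n=1)
      -> return 1
    -> return 2
  -> return 6
-> return 24

Final answer: 24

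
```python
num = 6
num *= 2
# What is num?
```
Trace:
  num=6
  num=12

Final answer: 12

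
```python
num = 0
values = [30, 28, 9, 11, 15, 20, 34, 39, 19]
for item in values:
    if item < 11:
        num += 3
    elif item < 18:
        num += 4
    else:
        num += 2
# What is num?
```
Trace:
  num=0
  num=2, item=30
  num=4, item=28
  num=7, item=9
  num=11, item=11
  num=15, item=15
  num=17, item=20
  num=19, item=34
  num=21, item=39
  num=23, item=19

Final answer: 23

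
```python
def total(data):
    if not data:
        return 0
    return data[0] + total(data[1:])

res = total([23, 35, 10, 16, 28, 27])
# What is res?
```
Call trace:
total(data=[23, 35, 10, 16, 28, 27])
  total(data=[35, 10, 16, 28, 27])
    total(data=[10, 16, 28, 27])
      total(data=[16, 28, 27])
        total(data=[28, 27])
          total(data=[27])
            total(data=[])
            -> return 0
          -> return 27
        -> return 55
      -> return 71
    -> return 81
  -> return 116
-> return 139

Final answer: 139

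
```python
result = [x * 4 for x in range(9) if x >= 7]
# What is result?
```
Trace:
  x=0
  x=1
  x=2
  x=3
  x=4
  x=5
  x=6
  x=7
  x=8
  result=[28, 32]

Final answer: [28, 32]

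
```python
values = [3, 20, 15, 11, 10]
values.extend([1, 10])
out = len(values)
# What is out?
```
Trace:
  values=[3, 20, 15, 11, 10]
  values=[3, 20, 15, 11, 10, 1, 10]
  values=[3, 20, 15, 11, 10, 1, 10], out=7

Final answer: 7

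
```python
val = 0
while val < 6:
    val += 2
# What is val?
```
Trace:
  val=0
  val=2
  val=4
  val=6

Final answer: 6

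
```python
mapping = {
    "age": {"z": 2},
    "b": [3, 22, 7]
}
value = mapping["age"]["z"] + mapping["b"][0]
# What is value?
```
Trace:
  mapping={'age': {'z': 2}, 'b': [3, 22, 7]}
  mapping={'age': {'z': 2}, 'b': [3, 22, 7]}, value=5

Final answer: 5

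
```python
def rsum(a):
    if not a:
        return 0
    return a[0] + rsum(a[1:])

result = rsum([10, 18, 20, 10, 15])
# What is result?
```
Call trace:
rsum(a=[10, 18, 20, 10, 15])
  rsum(a=[18, 20, 10, 15])
    rsum(a=[20, 10, 15])
      rsum(a=[10, 15])
        rsum(a=[15])
          rsum(a=[])
          -> return 0
        -> return 15
      -> return 25
    -> return 45
  -> return 63
-> return 73

Final answer: 73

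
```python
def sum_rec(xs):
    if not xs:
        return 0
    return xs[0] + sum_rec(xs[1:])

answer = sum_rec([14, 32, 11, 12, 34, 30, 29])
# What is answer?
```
Call trace:
sum_rec(xs=[14, 32, 11, 12, 34, 30, 29])
  sum_rec(xs=[32, 11, 12, 34, 30, 29])
    sum_rec(xs=[11, 12, 34, 30, 29])
      sum_rec(xs=[12, 34, 30, 29])
        sum_rec(xs=[34, 30, 29])
          sum_rec(xs=[30, 29])
            sum_rec(xs=[29])
              sum_rec(xs=[])
              -> return 0
            -> return 29
          -> return 59
        -> return 93
      -> return 105
    -> return 116
  -> return 148
-> return 162

Final answer: 162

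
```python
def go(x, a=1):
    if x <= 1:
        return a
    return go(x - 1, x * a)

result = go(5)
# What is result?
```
Call trace:
go(x=5, a=1)
  go(x=4, a=5)
    go(x=3, a=20)
      go(x=2, a=60)
        go(x=1, a=120)
        -> return 120
      -> return 120
    -> return 120
  -> return 120
-> return 120

Final answer: 120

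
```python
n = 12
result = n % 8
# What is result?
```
Trace:
  n=12
  n=12, result=4

Final answer: 4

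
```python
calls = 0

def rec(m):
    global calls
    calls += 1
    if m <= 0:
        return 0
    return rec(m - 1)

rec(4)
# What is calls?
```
Call trace:
rec(m=4)
  rec(m=3)
    rec(m=2)
      rec(m=1)
        rec(m=0)
        -> return 0
      -> return 0
    -> return 0
  -> return 0
-> return 0

calls is incremented once per call. rec is entered once for each m = 4, 3, 2, 1, 0 (the m <= 0 call returns without recursing), i.e. 4 + 1 calls.
calls = 5

Final answer: 5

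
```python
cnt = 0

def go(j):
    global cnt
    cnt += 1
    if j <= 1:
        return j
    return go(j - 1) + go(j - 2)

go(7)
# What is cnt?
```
Call trace (a repeated sub-call is expanded the first time; later identical calls just restate its return value):
go(j=7)
  go(j=6)
    go(j=5)
      go(j=4)
        go(j=3)
          go(j=2)
            go(j=1)
            -> return 1
            go(j=0)
            -> return 0
          -> return 1
          go(j=1)
          -> return 1
        -> return 2
        go(j=2) -> return 1  (same call as traced above)
      -> return 3
      go(j=3) -> return 2  (same call as traced above)
    -> return 5
    go(j=4) -> return 3  (same call as traced above)
  -> return 8
  go(j=5) -> return 5  (same call as traced above)
-> return 13

cnt is incremented once per call, so count the calls in each subtree. Let C(j) = number of calls made by go(j).
C(0) = C(1) = 1 (base case, no recursion); C(j) = 1 + C(j - 1) + C(j - 2) otherwise.
C(2) = 1 + C(1) + C(0) = 1 + 1 + 1 = 3
C(3) = 1 + C(2) + C(1) = 1 + 3 + 1 = 5
C(4) = 1 + C(3) + C(2) = 1 + 5 + 3 = 9
C(5) = 1 + C(4) + C(3) = 1 + 9 + 5 = 15
C(6) = 1 + C(5) + C(4) = 1 + 15 + 9 = 25
C(7) = 1 + C(6) + C(5) = 1 + 25 + 15 = 41
cnt = C(7) = 41

Final answer: 41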